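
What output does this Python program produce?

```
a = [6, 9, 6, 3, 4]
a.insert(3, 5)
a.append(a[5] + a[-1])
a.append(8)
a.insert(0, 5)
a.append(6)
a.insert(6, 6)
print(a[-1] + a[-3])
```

14

insert 5 at 3 → [6, 9, 6, 5, 3, 4]
append a[5]+a[-1] = 4+4 = 8 → [6, 9, 6, 5, 3, 4, 8]
append 8 → [6, 9, 6, 5, 3, 4, 8, 8]
insert 5 at 0 → [5, 6, 9, 6, 5, 3, 4, 8, 8]
append 6 → [5, 6, 9, 6, 5, 3, 4, 8, 8, 6]
insert 6 at 6 → [5, 6, 9, 6, 5, 3, 6, 4, 8, 8, 6]
a[-1]+a[-3] = 6+8 = 14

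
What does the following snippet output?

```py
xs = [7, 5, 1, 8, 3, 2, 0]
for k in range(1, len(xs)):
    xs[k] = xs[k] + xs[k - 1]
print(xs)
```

[7, 12, 13, 21, 24, 26, 26]

k=1: xs[1] = 5+7 = 12 → [7, 12, 1, 8, 3, 2, 0]
k=2: xs[2] = 1+12 = 13 → [7, 12, 13, 8, 3, 2, 0]
k=3: xs[3] = 8+13 = 21 → [7, 12, 13, 21, 3, 2, 0]
k=4: xs[4] = 3+21 = 24 → [7, 12, 13, 21, 24, 2, 0]
k=5: xs[5] = 2+24 = 26 → [7, 12, 13, 21, 24, 26, 0]
k=6: xs[6] = 0+26 = 26 → [7, 12, 13, 21, 24, 26, 26]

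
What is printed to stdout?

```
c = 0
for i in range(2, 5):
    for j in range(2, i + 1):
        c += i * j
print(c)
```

55

i=2,j=2: c = 0+4 = 4
i=3,j=2: c = 4+6 = 10
i=3,j=3: c = 10+9 = 19
i=4,j=2: c = 19+8 = 27
i=4,j=3: c = 27+12 = 39
i=4,j=4: c = 39+16 = 55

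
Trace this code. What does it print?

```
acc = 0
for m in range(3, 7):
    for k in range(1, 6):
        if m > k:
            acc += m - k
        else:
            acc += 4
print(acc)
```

58

m=3,k=1: 3>1, acc = 0+2 = 2
m=3,k=2: 3>2, acc = 2+1 = 3
m=3,k=3: not 3>3, acc = 3+4 = 7
m=3,k=4: not 3>4, acc = 7+4 = 11
m=3,k=5: not 3>5, acc = 11+4 = 15
m=4,k=1: 4>1, acc = 15+3 = 18
m=4,k=2: 4>2, acc = 18+2 = 20
m=4,k=3: 4>3, acc = 20+1 = 21
m=4,k=4: not 4>4, acc = 21+4 = 25
m=4,k=5: not 4>5, acc = 25+4 = 29
m=5,k=1: 5>1, acc = 29+4 = 33
m=5,k=2: 5>2, acc = 33+3 = 36
m=5,k=3: 5>3, acc = 36+2 = 38
m=5,k=4: 5>4, acc = 38+1 = 39
m=5,k=5: not 5>5, acc = 39+4 = 43
m=6,k=1: 6>1, acc = 43+5 = 48
m=6,k=2: 6>2, acc = 48+4 = 52
m=6,k=3: 6>3, acc = 52+3 = 55
m=6,k=4: 6>4, acc = 55+2 = 57
m=6,k=5: 6>5, acc = 57+1 = 58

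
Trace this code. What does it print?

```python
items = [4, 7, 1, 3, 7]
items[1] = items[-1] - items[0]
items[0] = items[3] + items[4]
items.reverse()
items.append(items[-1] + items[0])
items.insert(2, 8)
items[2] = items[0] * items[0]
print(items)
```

[7, 3, 49, 1, 3, 10, 17]

items[1] = items[-1]-items[0] = 7-4 = 3 → [4, 3, 1, 3, 7]
items[0] = items[3]+items[4] = 3+7 = 10 → [10, 3, 1, 3, 7]
reverse → [7, 3, 1, 3, 10]
append items[-1]+items[0] = 10+7 = 17 → [7, 3, 1, 3, 10, 17]
insert 8 at 2 → [7, 3, 8, 1, 3, 10, 17]
items[2] = items[0]*items[0] = 7*7 = 49 → [7, 3, 49, 1, 3, 10, 17]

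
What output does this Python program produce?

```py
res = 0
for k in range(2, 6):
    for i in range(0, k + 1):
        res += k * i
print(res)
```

139

k=2,i=0: res = 0+0 = 0
k=2,i=1: res = 0+2 = 2
k=2,i=2: res = 2+4 = 6
k=3,i=0: res = 6+0 = 6
k=3,i=1: res = 6+3 = 9
k=3,i=2: res = 9+6 = 15
k=3,i=3: res = 15+9 = 24
k=4,i=0: res = 24+0 = 24
k=4,i=1: res = 24+4 = 28
k=4,i=2: res = 28+8 = 36
k=4,i=3: res = 36+12 = 48
k=4,i=4: res = 48+16 = 64
k=5,i=0: res = 64+0 = 64
k=5,i=1: res = 64+5 = 69
k=5,i=2: res = 69+10 = 79
k=5,i=3: res = 79+15 = 94
k=5,i=4: res = 94+20 = 114
k=5,i=5: res = 114+25 = 139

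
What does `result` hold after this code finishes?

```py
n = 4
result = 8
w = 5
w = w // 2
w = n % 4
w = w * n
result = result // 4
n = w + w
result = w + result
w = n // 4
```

w = 5//2 = 2
w = 4%4 = 0
w = 0*4 = 0
result = 8//4 = 2
n = 0+0 = 0
result = 0+2 = 2
w = 0//4 = 0

2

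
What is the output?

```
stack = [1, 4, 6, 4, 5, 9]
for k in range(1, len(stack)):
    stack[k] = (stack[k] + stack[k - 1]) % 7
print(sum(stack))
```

18

k=1: stack[1] = (4+1)%7 = 5 → [1, 5, 6, 4, 5, 9]
k=2: stack[2] = (6+5)%7 = 4 → [1, 5, 4, 4, 5, 9]
k=3: stack[3] = (4+4)%7 = 1 → [1, 5, 4, 1, 5, 9]
k=4: stack[4] = (5+1)%7 = 6 → [1, 5, 4, 1, 6, 9]
k=5: stack[5] = (9+6)%7 = 1 → [1, 5, 4, 1, 6, 1]
sum = 18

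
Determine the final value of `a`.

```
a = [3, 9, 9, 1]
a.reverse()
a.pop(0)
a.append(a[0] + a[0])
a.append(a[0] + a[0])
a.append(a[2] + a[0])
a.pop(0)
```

reverse → [1, 9, 9, 3]
pop(0) removes 1 → [9, 9, 3]
append a[0]+a[0] = 9+9 = 18 → [9, 9, 3, 18]
append a[0]+a[0] = 9+9 = 18 → [9, 9, 3, 18, 18]
append a[2]+a[0] = 3+9 = 12 → [9, 9, 3, 18, 18, 12]
pop(0) removes 9 → [9, 3, 18, 18, 12]

[9, 3, 18, 18, 12]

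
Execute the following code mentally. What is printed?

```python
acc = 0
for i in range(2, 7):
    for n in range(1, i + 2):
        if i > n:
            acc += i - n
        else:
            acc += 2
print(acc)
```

i=2,n=1: 2>1, acc = 0+1 = 1
i=2,n=2: not 2>2, acc = 1+2 = 3
i=2,n=3: not 2>3, acc = 3+2 = 5
i=3,n=1: 3>1, acc = 5+2 = 7
i=3,n=2: 3>2, acc = 7+1 = 8
i=3,n=3: not 3>3, acc = 8+2 = 10
i=3,n=4: not 3>4, acc = 10+2 = 12
i=4,n=1: 4>1, acc = 12+3 = 15
i=4,n=2: 4>2, acc = 15+2 = 17
i=4,n=3: 4>3, acc = 17+1 = 18
i=4,n=4: not 4>4, acc = 18+2 = 20
i=4,n=5: not 4>5, acc = 20+2 = 22
i=5,n=1: 5>1, acc = 22+4 = 26
i=5,n=2: 5>2, acc = 26+3 = 29
i=5,n=3: 5>3, acc = 29+2 = 31
i=5,n=4: 5>4, acc = 31+1 = 32
i=5,n=5: not 5>5, acc = 32+2 = 34
i=5,n=6: not 5>6, acc = 34+2 = 36
i=6,n=1: 6>1, acc = 36+5 = 41
i=6,n=2: 6>2, acc = 41+4 = 45
i=6,n=3: 6>3, acc = 45+3 = 48
i=6,n=4: 6>4, acc = 48+2 = 50
i=6,n=5: 6>5, acc = 50+1 = 51
i=6,n=6: not 6>6, acc = 51+2 = 53
i=6,n=7: not 6>7, acc = 53+2 = 55

55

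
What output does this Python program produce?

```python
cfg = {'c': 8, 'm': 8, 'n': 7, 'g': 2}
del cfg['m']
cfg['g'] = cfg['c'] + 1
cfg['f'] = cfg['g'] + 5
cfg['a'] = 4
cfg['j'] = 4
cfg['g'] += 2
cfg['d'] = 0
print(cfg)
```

del 'm' → {'c': 8, 'n': 7, 'g': 2}
cfg['g'] = cfg['c']+1 = 9 → {'c': 8, 'n': 7, 'g': 9}
cfg['f'] = cfg['g']+5 = 14 → {'c': 8, 'n': 7, 'g': 9, 'f': 14}
cfg['a'] = 4 → {'c': 8, 'n': 7, 'g': 9, 'f': 14, 'a': 4}
cfg['j'] = 4 → {'c': 8, 'n': 7, 'g': 9, 'f': 14, 'a': 4, 'j': 4}
cfg['g'] = 9+2 = 11 → {'c': 8, 'n': 7, 'g': 11, 'f': 14, 'a': 4, 'j': 4}
cfg['d'] = 0 → {'c': 8, 'n': 7, 'g': 11, 'f': 14, 'a': 4, 'j': 4, 'd': 0}

{'c': 8, 'n': 7, 'g': 11, 'f': 14, 'a': 4, 'j': 4, 'd': 0}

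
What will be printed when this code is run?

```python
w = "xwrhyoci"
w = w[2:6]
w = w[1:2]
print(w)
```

slice [2:6] → 'rhyo'
slice [1:2] → 'h'

h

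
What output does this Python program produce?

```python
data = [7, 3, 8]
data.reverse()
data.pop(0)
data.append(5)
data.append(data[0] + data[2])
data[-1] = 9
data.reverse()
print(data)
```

[9, 5, 7, 3]

reverse → [8, 3, 7]
pop(0) removes 8 → [3, 7]
append 5 → [3, 7, 5]
append data[0]+data[2] = 3+5 = 8 → [3, 7, 5, 8]
data[-1] = 9 → [3, 7, 5, 9]
reverse → [9, 5, 7, 3]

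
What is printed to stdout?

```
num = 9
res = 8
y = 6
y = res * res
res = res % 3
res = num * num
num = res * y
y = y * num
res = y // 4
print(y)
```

331776

y = 8*8 = 64
res = 8%3 = 2
res = 9*9 = 81
num = 81*64 = 5184
y = 64*5184 = 331776
res = 331776//4 = 82944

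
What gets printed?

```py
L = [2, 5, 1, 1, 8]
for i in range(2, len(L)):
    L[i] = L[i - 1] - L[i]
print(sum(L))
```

i=2: L[2] = 5-1 = 4 → [2, 5, 4, 1, 8]
i=3: L[3] = 4-1 = 3 → [2, 5, 4, 3, 8]
i=4: L[4] = 3-8 = -5 → [2, 5, 4, 3, -5]
sum = 9

9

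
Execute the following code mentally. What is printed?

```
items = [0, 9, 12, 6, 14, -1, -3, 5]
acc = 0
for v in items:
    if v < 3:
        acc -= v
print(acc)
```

v=0: <3, acc = 0-0 = 0
v=9: not <3
v=12: not <3
v=6: not <3
v=14: not <3
v=-1: <3, acc = 0-(-1) = 1
v=-3: <3, acc = 1-(-3) = 4
v=5: not <3

4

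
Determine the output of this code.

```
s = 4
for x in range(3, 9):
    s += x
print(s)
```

x=3: s = 4+3 = 7
x=4: s = 7+4 = 11
x=5: s = 11+5 = 16
x=6: s = 16+6 = 22
x=7: s = 22+7 = 29
x=8: s = 29+8 = 37

37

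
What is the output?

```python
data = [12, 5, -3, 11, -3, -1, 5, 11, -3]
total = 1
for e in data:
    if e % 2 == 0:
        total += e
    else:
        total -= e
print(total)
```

-9

e=12: even, total = 1+12 = 13
e=5: not even, total = 13-5 = 8
e=-3: not even, total = 8-(-3) = 11
e=11: not even, total = 11-11 = 0
e=-3: not even, total = 0-(-3) = 3
e=-1: not even, total = 3-(-1) = 4
e=5: not even, total = 4-5 = -1
e=11: not even, total = (-1)-11 = -12
e=-3: not even, total = (-12)-(-3) = -9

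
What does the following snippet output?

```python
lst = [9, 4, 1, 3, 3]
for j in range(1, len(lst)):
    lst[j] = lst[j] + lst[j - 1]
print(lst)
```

[9, 13, 14, 17, 20]

j=1: lst[1] = 4+9 = 13 → [9, 13, 1, 3, 3]
j=2: lst[2] = 1+13 = 14 → [9, 13, 14, 3, 3]
j=3: lst[3] = 3+14 = 17 → [9, 13, 14, 17, 3]
j=4: lst[4] = 3+17 = 20 → [9, 13, 14, 17, 20]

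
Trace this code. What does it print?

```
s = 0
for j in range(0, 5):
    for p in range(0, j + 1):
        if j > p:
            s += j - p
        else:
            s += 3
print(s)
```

j=0,p=0: not 0>0, s = 0+3 = 3
j=1,p=0: 1>0, s = 3+1 = 4
j=1,p=1: not 1>1, s = 4+3 = 7
j=2,p=0: 2>0, s = 7+2 = 9
j=2,p=1: 2>1, s = 9+1 = 10
j=2,p=2: not 2>2, s = 10+3 = 13
j=3,p=0: 3>0, s = 13+3 = 16
j=3,p=1: 3>1, s = 16+2 = 18
j=3,p=2: 3>2, s = 18+1 = 19
j=3,p=3: not 3>3, s = 19+3 = 22
j=4,p=0: 4>0, s = 22+4 = 26
j=4,p=1: 4>1, s = 26+3 = 29
j=4,p=2: 4>2, s = 29+2 = 31
j=4,p=3: 4>3, s = 31+1 = 32
j=4,p=4: not 4>4, s = 32+3 = 35

35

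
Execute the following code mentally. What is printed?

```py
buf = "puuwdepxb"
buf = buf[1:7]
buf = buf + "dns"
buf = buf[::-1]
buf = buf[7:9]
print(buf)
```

slice [1:7] → 'uuwdep'
+ 'dns' → 'uuwdepdns'
reverse → 'sndpedwuu'
slice [7:9] → 'uu'

uu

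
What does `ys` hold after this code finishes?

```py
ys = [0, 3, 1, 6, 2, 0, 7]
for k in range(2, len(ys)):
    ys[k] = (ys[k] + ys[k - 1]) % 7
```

k=2: ys[2] = (1+3)%7 = 4 → [0, 3, 4, 6, 2, 0, 7]
k=3: ys[3] = (6+4)%7 = 3 → [0, 3, 4, 3, 2, 0, 7]
k=4: ys[4] = (2+3)%7 = 5 → [0, 3, 4, 3, 5, 0, 7]
k=5: ys[5] = (0+5)%7 = 5 → [0, 3, 4, 3, 5, 5, 7]
k=6: ys[6] = (7+5)%7 = 5 → [0, 3, 4, 3, 5, 5, 5]

[0, 3, 4, 3, 5, 5, 5]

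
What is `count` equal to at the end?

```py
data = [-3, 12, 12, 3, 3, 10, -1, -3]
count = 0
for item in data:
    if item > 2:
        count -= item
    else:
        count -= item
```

-33

item=-3: not >2, count = 0-(-3) = 3
item=12: >2, count = 3-12 = -9
item=12: >2, count = (-9)-12 = -21
item=3: >2, count = (-21)-3 = -24
item=3: >2, count = (-24)-3 = -27
item=10: >2, count = (-27)-10 = -37
item=-1: not >2, count = (-37)-(-1) = -36
item=-3: not >2, count = (-36)-(-3) = -33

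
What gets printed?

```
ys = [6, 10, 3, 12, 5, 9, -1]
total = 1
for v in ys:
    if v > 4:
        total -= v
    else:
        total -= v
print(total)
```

-43

v=6: >4, total = 1-6 = -5
v=10: >4, total = (-5)-10 = -15
v=3: not >4, total = (-15)-3 = -18
v=12: >4, total = (-18)-12 = -30
v=5: >4, total = (-30)-5 = -35
v=9: >4, total = (-35)-9 = -44
v=-1: not >4, total = (-44)-(-1) = -43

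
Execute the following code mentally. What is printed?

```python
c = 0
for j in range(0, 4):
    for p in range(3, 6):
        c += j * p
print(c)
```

j=0,p=3: c = 0+0 = 0
j=0,p=4: c = 0+0 = 0
j=0,p=5: c = 0+0 = 0
j=1,p=3: c = 0+3 = 3
j=1,p=4: c = 3+4 = 7
j=1,p=5: c = 7+5 = 12
j=2,p=3: c = 12+6 = 18
j=2,p=4: c = 18+8 = 26
j=2,p=5: c = 26+10 = 36
j=3,p=3: c = 36+9 = 45
j=3,p=4: c = 45+12 = 57
j=3,p=5: c = 57+15 = 72

72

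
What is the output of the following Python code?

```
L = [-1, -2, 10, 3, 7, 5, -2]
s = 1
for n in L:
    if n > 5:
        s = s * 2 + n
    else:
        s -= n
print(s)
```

n=-1: not >5, s = 1-(-1) = 2
n=-2: not >5, s = 2-(-2) = 4
n=10: >5, s = 4*2+10 = 18
n=3: not >5, s = 18-3 = 15
n=7: >5, s = 15*2+7 = 37
n=5: not >5, s = 37-5 = 32
n=-2: not >5, s = 32-(-2) = 34

34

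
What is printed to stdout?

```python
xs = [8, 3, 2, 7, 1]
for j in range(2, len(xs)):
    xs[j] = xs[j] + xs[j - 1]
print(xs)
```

j=2: xs[2] = 2+3 = 5 → [8, 3, 5, 7, 1]
j=3: xs[3] = 7+5 = 12 → [8, 3, 5, 12, 1]
j=4: xs[4] = 1+12 = 13 → [8, 3, 5, 12, 13]

[8, 3, 5, 12, 13]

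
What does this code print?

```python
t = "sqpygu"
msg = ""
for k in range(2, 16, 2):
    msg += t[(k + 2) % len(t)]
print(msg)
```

gspgspg

k=2: add t[4]='g' → 'g'
k=4: add t[0]='s' → 'gs'
k=6: add t[2]='p' → 'gsp'
k=8: add t[4]='g' → 'gspg'
k=10: add t[0]='s' → 'gspgs'
k=12: add t[2]='p' → 'gspgsp'
k=14: add t[4]='g' → 'gspgspg'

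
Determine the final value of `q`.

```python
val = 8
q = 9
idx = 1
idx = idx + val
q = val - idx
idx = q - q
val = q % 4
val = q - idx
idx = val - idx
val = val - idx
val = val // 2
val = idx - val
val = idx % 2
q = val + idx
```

idx = 1+8 = 9
q = 8-9 = -1
idx = (-1)-(-1) = 0
val = (-1)%4 = 3
val = (-1)-0 = -1
idx = (-1)-0 = -1
val = (-1)-(-1) = 0
val = 0//2 = 0
val = (-1)-0 = -1
val = (-1)%2 = 1
q = 1+(-1) = 0

0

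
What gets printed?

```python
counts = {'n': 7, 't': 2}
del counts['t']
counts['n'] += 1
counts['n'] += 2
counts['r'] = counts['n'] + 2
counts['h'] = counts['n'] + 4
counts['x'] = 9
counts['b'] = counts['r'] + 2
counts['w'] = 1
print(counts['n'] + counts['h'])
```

del 't' → {'n': 7}
counts['n'] = 7+1 = 8 → {'n': 8}
counts['n'] = 8+2 = 10 → {'n': 10}
counts['r'] = counts['n']+2 = 12 → {'n': 10, 'r': 12}
counts['h'] = counts['n']+4 = 14 → {'n': 10, 'r': 12, 'h': 14}
counts['x'] = 9 → {'n': 10, 'r': 12, 'h': 14, 'x': 9}
counts['b'] = counts['r']+2 = 14 → {'n': 10, 'r': 12, 'h': 14, 'x': 9, 'b': 14}
counts['w'] = 1 → {'n': 10, 'r': 12, 'h': 14, 'x': 9, 'b': 14, 'w': 1}
counts['n']+counts['h'] = 10+14 = 24

24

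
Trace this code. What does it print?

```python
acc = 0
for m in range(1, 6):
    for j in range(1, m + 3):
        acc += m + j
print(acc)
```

165

m=1,j=1: acc = 0+2 = 2
m=1,j=2: acc = 2+3 = 5
m=1,j=3: acc = 5+4 = 9
m=2,j=1: acc = 9+3 = 12
m=2,j=2: acc = 12+4 = 16
m=2,j=3: acc = 16+5 = 21
m=2,j=4: acc = 21+6 = 27
m=3,j=1: acc = 27+4 = 31
m=3,j=2: acc = 31+5 = 36
m=3,j=3: acc = 36+6 = 42
m=3,j=4: acc = 42+7 = 49
m=3,j=5: acc = 49+8 = 57
m=4,j=1: acc = 57+5 = 62
m=4,j=2: acc = 62+6 = 68
m=4,j=3: acc = 68+7 = 75
m=4,j=4: acc = 75+8 = 83
m=4,j=5: acc = 83+9 = 92
m=4,j=6: acc = 92+10 = 102
m=5,j=1: acc = 102+6 = 108
m=5,j=2: acc = 108+7 = 115
m=5,j=3: acc = 115+8 = 123
m=5,j=4: acc = 123+9 = 132
m=5,j=5: acc = 132+10 = 142
m=5,j=6: acc = 142+11 = 153
m=5,j=7: acc = 153+12 = 165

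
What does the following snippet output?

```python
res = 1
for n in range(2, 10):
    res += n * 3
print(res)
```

133

n=2: res = 1+2*3 = 7
n=3: res = 7+3*3 = 16
n=4: res = 16+4*3 = 28
n=5: res = 28+5*3 = 43
n=6: res = 43+6*3 = 61
n=7: res = 61+7*3 = 82
n=8: res = 82+8*3 = 106
n=9: res = 106+9*3 = 133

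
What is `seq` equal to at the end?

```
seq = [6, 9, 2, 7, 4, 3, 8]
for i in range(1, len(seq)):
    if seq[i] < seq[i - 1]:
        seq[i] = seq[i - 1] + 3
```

i=1: 9>=6, unchanged → [6, 9, 2, 7, 4, 3, 8]
i=2: 2<9, seq[2] = 9+3 = 12 → [6, 9, 12, 7, 4, 3, 8]
i=3: 7<12, seq[3] = 12+3 = 15 → [6, 9, 12, 15, 4, 3, 8]
i=4: 4<15, seq[4] = 15+3 = 18 → [6, 9, 12, 15, 18, 3, 8]
i=5: 3<18, seq[5] = 18+3 = 21 → [6, 9, 12, 15, 18, 21, 8]
i=6: 8<21, seq[6] = 21+3 = 24 → [6, 9, 12, 15, 18, 21, 24]

[6, 9, 12, 15, 18, 21, 24]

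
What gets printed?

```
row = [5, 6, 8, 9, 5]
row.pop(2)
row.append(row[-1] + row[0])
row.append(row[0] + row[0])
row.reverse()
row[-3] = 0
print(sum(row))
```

36

pop(2) removes 8 → [5, 6, 9, 5]
append row[-1]+row[0] = 5+5 = 10 → [5, 6, 9, 5, 10]
append row[0]+row[0] = 5+5 = 10 → [5, 6, 9, 5, 10, 10]
reverse → [10, 10, 5, 9, 6, 5]
row[-3] = 0 → [10, 10, 5, 0, 6, 5]
sum = 36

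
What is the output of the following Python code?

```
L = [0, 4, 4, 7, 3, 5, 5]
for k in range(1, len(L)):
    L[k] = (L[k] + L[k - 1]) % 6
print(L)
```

[0, 4, 2, 3, 0, 5, 4]

k=1: L[1] = (4+0)%6 = 4 → [0, 4, 4, 7, 3, 5, 5]
k=2: L[2] = (4+4)%6 = 2 → [0, 4, 2, 7, 3, 5, 5]
k=3: L[3] = (7+2)%6 = 3 → [0, 4, 2, 3, 3, 5, 5]
k=4: L[4] = (3+3)%6 = 0 → [0, 4, 2, 3, 0, 5, 5]
k=5: L[5] = (5+0)%6 = 5 → [0, 4, 2, 3, 0, 5, 5]
k=6: L[6] = (5+5)%6 = 4 → [0, 4, 2, 3, 0, 5, 4]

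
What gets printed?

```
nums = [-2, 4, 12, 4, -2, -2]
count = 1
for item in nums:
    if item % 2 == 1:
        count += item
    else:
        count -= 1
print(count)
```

-5

item=-2: not odd, count = 1-1 = 0
item=4: not odd, count = 0-1 = -1
item=12: not odd, count = (-1)-1 = -2
item=4: not odd, count = (-2)-1 = -3
item=-2: not odd, count = (-3)-1 = -4
item=-2: not odd, count = (-4)-1 = -5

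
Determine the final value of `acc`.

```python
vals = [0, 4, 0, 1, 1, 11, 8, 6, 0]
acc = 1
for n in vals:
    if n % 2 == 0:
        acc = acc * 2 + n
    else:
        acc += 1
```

196

n=0: even, acc = 1*2+0 = 2
n=4: even, acc = 2*2+4 = 8
n=0: even, acc = 8*2+0 = 16
n=1: not even, acc = 16+1 = 17
n=1: not even, acc = 17+1 = 18
n=11: not even, acc = 18+1 = 19
n=8: even, acc = 19*2+8 = 46
n=6: even, acc = 46*2+6 = 98
n=0: even, acc = 98*2+0 = 196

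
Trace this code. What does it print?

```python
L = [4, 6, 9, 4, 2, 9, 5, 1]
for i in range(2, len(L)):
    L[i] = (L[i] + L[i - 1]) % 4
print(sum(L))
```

22

i=2: L[2] = (9+6)%4 = 3 → [4, 6, 3, 4, 2, 9, 5, 1]
i=3: L[3] = (4+3)%4 = 3 → [4, 6, 3, 3, 2, 9, 5, 1]
i=4: L[4] = (2+3)%4 = 1 → [4, 6, 3, 3, 1, 9, 5, 1]
i=5: L[5] = (9+1)%4 = 2 → [4, 6, 3, 3, 1, 2, 5, 1]
i=6: L[6] = (5+2)%4 = 3 → [4, 6, 3, 3, 1, 2, 3, 1]
i=7: L[7] = (1+3)%4 = 0 → [4, 6, 3, 3, 1, 2, 3, 0]
sum = 22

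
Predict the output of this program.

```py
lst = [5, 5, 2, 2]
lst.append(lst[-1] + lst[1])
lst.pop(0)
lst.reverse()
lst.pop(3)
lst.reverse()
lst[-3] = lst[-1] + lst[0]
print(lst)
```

[9, 2, 7]

append lst[-1]+lst[1] = 2+5 = 7 → [5, 5, 2, 2, 7]
pop(0) removes 5 → [5, 2, 2, 7]
reverse → [7, 2, 2, 5]
pop(3) removes 5 → [7, 2, 2]
reverse → [2, 2, 7]
lst[-3] = lst[-1]+lst[0] = 7+2 = 9 → [9, 2, 7]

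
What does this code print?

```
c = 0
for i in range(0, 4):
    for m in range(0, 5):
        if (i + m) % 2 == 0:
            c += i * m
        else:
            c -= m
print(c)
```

8

i=0,m=0: even sum, c = 0+0 = 0
i=0,m=1: odd sum, c = 0-1 = -1
i=0,m=2: even sum, c = (-1)+0 = -1
i=0,m=3: odd sum, c = (-1)-3 = -4
i=0,m=4: even sum, c = (-4)+0 = -4
i=1,m=0: odd sum, c = (-4)-0 = -4
i=1,m=1: even sum, c = (-4)+1 = -3
i=1,m=2: odd sum, c = (-3)-2 = -5
i=1,m=3: even sum, c = (-5)+3 = -2
i=1,m=4: odd sum, c = (-2)-4 = -6
i=2,m=0: even sum, c = (-6)+0 = -6
i=2,m=1: odd sum, c = (-6)-1 = -7
i=2,m=2: even sum, c = (-7)+4 = -3
i=2,m=3: odd sum, c = (-3)-3 = -6
i=2,m=4: even sum, c = (-6)+8 = 2
i=3,m=0: odd sum, c = 2-0 = 2
i=3,m=1: even sum, c = 2+3 = 5
i=3,m=2: odd sum, c = 5-2 = 3
i=3,m=3: even sum, c = 3+9 = 12
i=3,m=4: odd sum, c = 12-4 = 8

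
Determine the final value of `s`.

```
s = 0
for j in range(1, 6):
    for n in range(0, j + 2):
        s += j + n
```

140

j=1,n=0: s = 0+1 = 1
j=1,n=1: s = 1+2 = 3
j=1,n=2: s = 3+3 = 6
j=2,n=0: s = 6+2 = 8
j=2,n=1: s = 8+3 = 11
j=2,n=2: s = 11+4 = 15
j=2,n=3: s = 15+5 = 20
j=3,n=0: s = 20+3 = 23
j=3,n=1: s = 23+4 = 27
j=3,n=2: s = 27+5 = 32
j=3,n=3: s = 32+6 = 38
j=3,n=4: s = 38+7 = 45
j=4,n=0: s = 45+4 = 49
j=4,n=1: s = 49+5 = 54
j=4,n=2: s = 54+6 = 60
j=4,n=3: s = 60+7 = 67
j=4,n=4: s = 67+8 = 75
j=4,n=5: s = 75+9 = 84
j=5,n=0: s = 84+5 = 89
j=5,n=1: s = 89+6 = 95
j=5,n=2: s = 95+7 = 102
j=5,n=3: s = 102+8 = 110
j=5,n=4: s = 110+9 = 119
j=5,n=5: s = 119+10 = 129
j=5,n=6: s = 129+11 = 140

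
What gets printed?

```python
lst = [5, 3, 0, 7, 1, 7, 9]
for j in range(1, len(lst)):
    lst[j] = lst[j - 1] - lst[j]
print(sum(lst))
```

-37

j=1: lst[1] = 5-3 = 2 → [5, 2, 0, 7, 1, 7, 9]
j=2: lst[2] = 2-0 = 2 → [5, 2, 2, 7, 1, 7, 9]
j=3: lst[3] = 2-7 = -5 → [5, 2, 2, -5, 1, 7, 9]
j=4: lst[4] = (-5)-1 = -6 → [5, 2, 2, -5, -6, 7, 9]
j=5: lst[5] = (-6)-7 = -13 → [5, 2, 2, -5, -6, -13, 9]
j=6: lst[6] = (-13)-9 = -22 → [5, 2, 2, -5, -6, -13, -22]
sum = -37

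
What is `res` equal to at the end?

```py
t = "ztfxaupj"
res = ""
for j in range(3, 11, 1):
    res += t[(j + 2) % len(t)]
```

j=3: add t[5]='u' → 'u'
j=4: add t[6]='p' → 'up'
j=5: add t[7]='j' → 'upj'
j=6: add t[0]='z' → 'upjz'
j=7: add t[1]='t' → 'upjzt'
j=8: add t[2]='f' → 'upjztf'
j=9: add t[3]='x' → 'upjztfx'
j=10: add t[4]='a' → 'upjztfxa'

'upjztfxa'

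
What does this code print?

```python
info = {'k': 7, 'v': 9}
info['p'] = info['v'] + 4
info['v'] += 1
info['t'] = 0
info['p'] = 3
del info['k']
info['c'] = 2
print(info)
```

{'v': 10, 'p': 3, 't': 0, 'c': 2}

info['p'] = info['v']+4 = 13 → {'k': 7, 'v': 9, 'p': 13}
info['v'] = 9+1 = 10 → {'k': 7, 'v': 10, 'p': 13}
info['t'] = 0 → {'k': 7, 'v': 10, 'p': 13, 't': 0}
info['p'] = 3 → {'k': 7, 'v': 10, 'p': 3, 't': 0}
del 'k' → {'v': 10, 'p': 3, 't': 0}
info['c'] = 2 → {'v': 10, 'p': 3, 't': 0, 'c': 2}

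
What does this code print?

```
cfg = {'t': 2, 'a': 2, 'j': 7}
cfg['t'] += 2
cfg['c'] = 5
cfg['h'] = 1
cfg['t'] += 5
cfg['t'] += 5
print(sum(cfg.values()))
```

29

cfg['t'] = 2+2 = 4 → {'t': 4, 'a': 2, 'j': 7}
cfg['c'] = 5 → {'t': 4, 'a': 2, 'j': 7, 'c': 5}
cfg['h'] = 1 → {'t': 4, 'a': 2, 'j': 7, 'c': 5, 'h': 1}
cfg['t'] = 4+5 = 9 → {'t': 9, 'a': 2, 'j': 7, 'c': 5, 'h': 1}
cfg['t'] = 9+5 = 14 → {'t': 14, 'a': 2, 'j': 7, 'c': 5, 'h': 1}
sum of values = 29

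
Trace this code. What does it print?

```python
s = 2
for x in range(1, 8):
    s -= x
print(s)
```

x=1: s = 2-1 = 1
x=2: s = 1-2 = -1
x=3: s = (-1)-3 = -4
x=4: s = (-4)-4 = -8
x=5: s = (-8)-5 = -13
x=6: s = (-13)-6 = -19
x=7: s = (-19)-7 = -26

-26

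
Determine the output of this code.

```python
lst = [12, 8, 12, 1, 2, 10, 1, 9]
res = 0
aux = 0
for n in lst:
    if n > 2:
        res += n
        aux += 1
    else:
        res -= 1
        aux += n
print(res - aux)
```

n=12: >2, res = 0+12 = 12; aux=1
n=8: >2, res = 12+8 = 20; aux=2
n=12: >2, res = 20+12 = 32; aux=3
n=1: not >2, res = 32-1 = 31; aux=4
n=2: not >2, res = 31-1 = 30; aux=6
n=10: >2, res = 30+10 = 40; aux=7
n=1: not >2, res = 40-1 = 39; aux=8
n=9: >2, res = 39+9 = 48; aux=9
res-aux = 48-9 = 39

39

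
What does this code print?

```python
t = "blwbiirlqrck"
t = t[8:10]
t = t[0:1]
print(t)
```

q

slice [8:10] → 'qr'
slice [0:1] → 'q'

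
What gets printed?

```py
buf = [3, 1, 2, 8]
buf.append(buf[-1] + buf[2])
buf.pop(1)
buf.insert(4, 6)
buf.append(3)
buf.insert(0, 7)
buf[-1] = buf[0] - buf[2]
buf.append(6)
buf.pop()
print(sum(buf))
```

append buf[-1]+buf[2] = 8+2 = 10 → [3, 1, 2, 8, 10]
pop(1) removes 1 → [3, 2, 8, 10]
insert 6 at 4 → [3, 2, 8, 10, 6]
append 3 → [3, 2, 8, 10, 6, 3]
insert 7 at 0 → [7, 3, 2, 8, 10, 6, 3]
buf[-1] = buf[0]-buf[2] = 7-2 = 5 → [7, 3, 2, 8, 10, 6, 5]
append 6 → [7, 3, 2, 8, 10, 6, 5, 6]
pop() removes 6 → [7, 3, 2, 8, 10, 6, 5]
sum = 41

41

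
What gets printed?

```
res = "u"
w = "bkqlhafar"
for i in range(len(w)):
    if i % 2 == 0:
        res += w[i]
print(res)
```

i=0: add 'b' → 'ub'
i=1: skip
i=2: add 'q' → 'ubq'
i=3: skip
i=4: add 'h' → 'ubqh'
i=5: skip
i=6: add 'f' → 'ubqhf'
i=7: skip
i=8: add 'r' → 'ubqhfr'

ubqhfr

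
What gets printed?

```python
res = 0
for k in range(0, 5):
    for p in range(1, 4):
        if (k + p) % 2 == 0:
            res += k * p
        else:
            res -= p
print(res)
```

12

k=0,p=1: odd sum, res = 0-1 = -1
k=0,p=2: even sum, res = (-1)+0 = -1
k=0,p=3: odd sum, res = (-1)-3 = -4
k=1,p=1: even sum, res = (-4)+1 = -3
k=1,p=2: odd sum, res = (-3)-2 = -5
k=1,p=3: even sum, res = (-5)+3 = -2
k=2,p=1: odd sum, res = (-2)-1 = -3
k=2,p=2: even sum, res = (-3)+4 = 1
k=2,p=3: odd sum, res = 1-3 = -2
k=3,p=1: even sum, res = (-2)+3 = 1
k=3,p=2: odd sum, res = 1-2 = -1
k=3,p=3: even sum, res = (-1)+9 = 8
k=4,p=1: odd sum, res = 8-1 = 7
k=4,p=2: even sum, res = 7+8 = 15
k=4,p=3: odd sum, res = 15-3 = 12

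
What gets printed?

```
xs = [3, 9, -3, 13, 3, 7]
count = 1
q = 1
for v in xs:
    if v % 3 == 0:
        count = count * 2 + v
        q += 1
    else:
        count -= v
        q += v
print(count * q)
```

1000

v=3: %3==0, count = 1*2+3 = 5; q=2
v=9: %3==0, count = 5*2+9 = 19; q=3
v=-3: %3==0, count = 19*2+(-3) = 35; q=4
v=13: not %3==0, count = 35-13 = 22; q=17
v=3: %3==0, count = 22*2+3 = 47; q=18
v=7: not %3==0, count = 47-7 = 40; q=25
count*q = 40*25 = 1000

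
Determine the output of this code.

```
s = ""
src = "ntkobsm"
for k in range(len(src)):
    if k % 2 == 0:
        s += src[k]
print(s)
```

nkbm

k=0: add 'n' → 'n'
k=1: skip
k=2: add 'k' → 'nk'
k=3: skip
k=4: add 'b' → 'nkb'
k=5: skip
k=6: add 'm' → 'nkbm'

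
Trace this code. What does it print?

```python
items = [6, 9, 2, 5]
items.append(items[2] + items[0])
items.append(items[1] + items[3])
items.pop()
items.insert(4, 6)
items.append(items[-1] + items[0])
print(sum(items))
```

append items[2]+items[0] = 2+6 = 8 → [6, 9, 2, 5, 8]
append items[1]+items[3] = 9+5 = 14 → [6, 9, 2, 5, 8, 14]
pop() removes 14 → [6, 9, 2, 5, 8]
insert 6 at 4 → [6, 9, 2, 5, 6, 8]
append items[-1]+items[0] = 8+6 = 14 → [6, 9, 2, 5, 6, 8, 14]
sum = 50

50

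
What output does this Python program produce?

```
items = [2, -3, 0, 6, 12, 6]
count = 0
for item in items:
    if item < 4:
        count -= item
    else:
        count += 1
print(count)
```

4

item=2: <4, count = 0-2 = -2
item=-3: <4, count = (-2)-(-3) = 1
item=0: <4, count = 1-0 = 1
item=6: not <4, count = 1+1 = 2
item=12: not <4, count = 2+1 = 3
item=6: not <4, count = 3+1 = 4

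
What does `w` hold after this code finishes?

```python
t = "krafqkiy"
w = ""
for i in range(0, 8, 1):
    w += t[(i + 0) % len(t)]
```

'krafqkiy'

i=0: add t[0]='k' → 'k'
i=1: add t[1]='r' → 'kr'
i=2: add t[2]='a' → 'kra'
i=3: add t[3]='f' → 'kraf'
i=4: add t[4]='q' → 'krafq'
i=5: add t[5]='k' → 'krafqk'
i=6: add t[6]='i' → 'krafqki'
i=7: add t[7]='y' → 'krafqkiy'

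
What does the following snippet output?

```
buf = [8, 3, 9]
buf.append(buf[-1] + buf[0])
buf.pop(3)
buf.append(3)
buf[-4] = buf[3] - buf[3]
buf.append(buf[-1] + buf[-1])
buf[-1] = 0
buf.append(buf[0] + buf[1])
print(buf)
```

[0, 3, 9, 3, 0, 3]

append buf[-1]+buf[0] = 9+8 = 17 → [8, 3, 9, 17]
pop(3) removes 17 → [8, 3, 9]
append 3 → [8, 3, 9, 3]
buf[-4] = buf[3]-buf[3] = 3-3 = 0 → [0, 3, 9, 3]
append buf[-1]+buf[-1] = 3+3 = 6 → [0, 3, 9, 3, 6]
buf[-1] = 0 → [0, 3, 9, 3, 0]
append buf[0]+buf[1] = 0+3 = 3 → [0, 3, 9, 3, 0, 3]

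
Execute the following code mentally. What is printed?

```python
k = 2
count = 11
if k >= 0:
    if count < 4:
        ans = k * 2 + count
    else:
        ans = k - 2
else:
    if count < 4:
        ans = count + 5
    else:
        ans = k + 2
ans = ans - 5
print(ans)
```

k=2, count=11
k >= 0 is True; count < 4 is False
→ ans = k - 2 = 0
ans = 0-5 = -5

-5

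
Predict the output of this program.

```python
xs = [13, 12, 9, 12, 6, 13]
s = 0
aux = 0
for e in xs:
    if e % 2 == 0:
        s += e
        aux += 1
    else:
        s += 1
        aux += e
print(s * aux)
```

1254

e=13: not even, s = 0+1 = 1; aux=13
e=12: even, s = 1+12 = 13; aux=14
e=9: not even, s = 13+1 = 14; aux=23
e=12: even, s = 14+12 = 26; aux=24
e=6: even, s = 26+6 = 32; aux=25
e=13: not even, s = 32+1 = 33; aux=38
s*aux = 33*38 = 1254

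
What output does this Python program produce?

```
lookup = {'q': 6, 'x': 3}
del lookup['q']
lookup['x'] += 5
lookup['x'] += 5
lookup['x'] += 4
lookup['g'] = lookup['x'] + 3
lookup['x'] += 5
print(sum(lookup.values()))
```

del 'q' → {'x': 3}
lookup['x'] = 3+5 = 8 → {'x': 8}
lookup['x'] = 8+5 = 13 → {'x': 13}
lookup['x'] = 13+4 = 17 → {'x': 17}
lookup['g'] = lookup['x']+3 = 20 → {'x': 17, 'g': 20}
lookup['x'] = 17+5 = 22 → {'x': 22, 'g': 20}
sum of values = 42

42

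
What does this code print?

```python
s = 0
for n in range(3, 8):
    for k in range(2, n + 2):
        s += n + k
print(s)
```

n=3,k=2: s = 0+5 = 5
n=3,k=3: s = 5+6 = 11
n=3,k=4: s = 11+7 = 18
n=4,k=2: s = 18+6 = 24
n=4,k=3: s = 24+7 = 31
n=4,k=4: s = 31+8 = 39
n=4,k=5: s = 39+9 = 48
n=5,k=2: s = 48+7 = 55
n=5,k=3: s = 55+8 = 63
n=5,k=4: s = 63+9 = 72
n=5,k=5: s = 72+10 = 82
n=5,k=6: s = 82+11 = 93
n=6,k=2: s = 93+8 = 101
n=6,k=3: s = 101+9 = 110
n=6,k=4: s = 110+10 = 120
n=6,k=5: s = 120+11 = 131
n=6,k=6: s = 131+12 = 143
n=6,k=7: s = 143+13 = 156
n=7,k=2: s = 156+9 = 165
n=7,k=3: s = 165+10 = 175
n=7,k=4: s = 175+11 = 186
n=7,k=5: s = 186+12 = 198
n=7,k=6: s = 198+13 = 211
n=7,k=7: s = 211+14 = 225
n=7,k=8: s = 225+15 = 240

240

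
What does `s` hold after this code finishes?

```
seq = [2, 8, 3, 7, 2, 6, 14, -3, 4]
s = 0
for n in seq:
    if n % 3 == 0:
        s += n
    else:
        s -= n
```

n=2: not %3==0, s = 0-2 = -2
n=8: not %3==0, s = (-2)-8 = -10
n=3: %3==0, s = (-10)+3 = -7
n=7: not %3==0, s = (-7)-7 = -14
n=2: not %3==0, s = (-14)-2 = -16
n=6: %3==0, s = (-16)+6 = -10
n=14: not %3==0, s = (-10)-14 = -24
n=-3: %3==0, s = (-24)+(-3) = -27
n=4: not %3==0, s = (-27)-4 = -31

-31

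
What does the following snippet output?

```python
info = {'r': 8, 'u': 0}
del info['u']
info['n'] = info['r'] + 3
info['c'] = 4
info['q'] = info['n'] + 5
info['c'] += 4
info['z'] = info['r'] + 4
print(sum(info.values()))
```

55

del 'u' → {'r': 8}
info['n'] = info['r']+3 = 11 → {'r': 8, 'n': 11}
info['c'] = 4 → {'r': 8, 'n': 11, 'c': 4}
info['q'] = info['n']+5 = 16 → {'r': 8, 'n': 11, 'c': 4, 'q': 16}
info['c'] = 4+4 = 8 → {'r': 8, 'n': 11, 'c': 8, 'q': 16}
info['z'] = info['r']+4 = 12 → {'r': 8, 'n': 11, 'c': 8, 'q': 16, 'z': 12}
sum of values = 55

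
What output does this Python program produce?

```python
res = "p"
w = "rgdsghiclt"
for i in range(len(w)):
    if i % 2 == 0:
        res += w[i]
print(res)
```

prdgil

i=0: add 'r' → 'pr'
i=1: skip
i=2: add 'd' → 'prd'
i=3: skip
i=4: add 'g' → 'prdg'
i=5: skip
i=6: add 'i' → 'prdgi'
i=7: skip
i=8: add 'l' → 'prdgil'
i=9: skip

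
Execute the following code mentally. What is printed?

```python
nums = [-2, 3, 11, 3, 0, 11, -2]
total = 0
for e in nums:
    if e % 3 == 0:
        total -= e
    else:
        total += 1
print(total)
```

-2

e=-2: not %3==0, total = 0+1 = 1
e=3: %3==0, total = 1-3 = -2
e=11: not %3==0, total = (-2)+1 = -1
e=3: %3==0, total = (-1)-3 = -4
e=0: %3==0, total = (-4)-0 = -4
e=11: not %3==0, total = (-4)+1 = -3
e=-2: not %3==0, total = (-3)+1 = -2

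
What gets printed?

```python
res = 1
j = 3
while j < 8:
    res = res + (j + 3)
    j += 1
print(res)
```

41

j=3: res = 1+6 = 7
j=4: res = 7+7 = 14
j=5: res = 14+8 = 22
j=6: res = 22+9 = 31
j=7: res = 31+10 = 41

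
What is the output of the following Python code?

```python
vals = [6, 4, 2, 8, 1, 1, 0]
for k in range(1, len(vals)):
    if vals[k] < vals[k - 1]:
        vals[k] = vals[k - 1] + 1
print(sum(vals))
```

59

k=1: 4<6, vals[1] = 6+1 = 7 → [6, 7, 2, 8, 1, 1, 0]
k=2: 2<7, vals[2] = 7+1 = 8 → [6, 7, 8, 8, 1, 1, 0]
k=3: 8>=8, unchanged → [6, 7, 8, 8, 1, 1, 0]
k=4: 1<8, vals[4] = 8+1 = 9 → [6, 7, 8, 8, 9, 1, 0]
k=5: 1<9, vals[5] = 9+1 = 10 → [6, 7, 8, 8, 9, 10, 0]
k=6: 0<10, vals[6] = 10+1 = 11 → [6, 7, 8, 8, 9, 10, 11]
sum = 59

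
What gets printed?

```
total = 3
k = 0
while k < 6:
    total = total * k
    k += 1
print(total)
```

0

k=0: total = 3*0 = 0
k=1: total = 0*1 = 0
k=2: total = 0*2 = 0
k=3: total = 0*3 = 0
k=4: total = 0*4 = 0
k=5: total = 0*5 = 0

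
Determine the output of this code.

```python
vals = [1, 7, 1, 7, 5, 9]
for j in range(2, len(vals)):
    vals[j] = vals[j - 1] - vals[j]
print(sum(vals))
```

j=2: vals[2] = 7-1 = 6 → [1, 7, 6, 7, 5, 9]
j=3: vals[3] = 6-7 = -1 → [1, 7, 6, -1, 5, 9]
j=4: vals[4] = (-1)-5 = -6 → [1, 7, 6, -1, -6, 9]
j=5: vals[5] = (-6)-9 = -15 → [1, 7, 6, -1, -6, -15]
sum = -8

-8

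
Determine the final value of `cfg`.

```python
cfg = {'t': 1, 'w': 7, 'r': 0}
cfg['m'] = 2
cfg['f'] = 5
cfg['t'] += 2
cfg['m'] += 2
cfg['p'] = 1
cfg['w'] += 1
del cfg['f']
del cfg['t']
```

{'w': 8, 'r': 0, 'm': 4, 'p': 1}

cfg['m'] = 2 → {'t': 1, 'w': 7, 'r': 0, 'm': 2}
cfg['f'] = 5 → {'t': 1, 'w': 7, 'r': 0, 'm': 2, 'f': 5}
cfg['t'] = 1+2 = 3 → {'t': 3, 'w': 7, 'r': 0, 'm': 2, 'f': 5}
cfg['m'] = 2+2 = 4 → {'t': 3, 'w': 7, 'r': 0, 'm': 4, 'f': 5}
cfg['p'] = 1 → {'t': 3, 'w': 7, 'r': 0, 'm': 4, 'f': 5, 'p': 1}
cfg['w'] = 7+1 = 8 → {'t': 3, 'w': 8, 'r': 0, 'm': 4, 'f': 5, 'p': 1}
del 'f' → {'t': 3, 'w': 8, 'r': 0, 'm': 4, 'p': 1}
del 't' → {'w': 8, 'r': 0, 'm': 4, 'p': 1}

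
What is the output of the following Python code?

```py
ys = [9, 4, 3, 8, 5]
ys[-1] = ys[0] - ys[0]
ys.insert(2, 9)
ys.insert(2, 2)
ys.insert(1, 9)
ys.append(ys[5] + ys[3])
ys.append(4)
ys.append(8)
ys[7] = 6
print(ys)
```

[9, 9, 4, 2, 9, 3, 8, 6, 5, 4, 8]

ys[-1] = ys[0]-ys[0] = 9-9 = 0 → [9, 4, 3, 8, 0]
insert 9 at 2 → [9, 4, 9, 3, 8, 0]
insert 2 at 2 → [9, 4, 2, 9, 3, 8, 0]
insert 9 at 1 → [9, 9, 4, 2, 9, 3, 8, 0]
append ys[5]+ys[3] = 3+2 = 5 → [9, 9, 4, 2, 9, 3, 8, 0, 5]
append 4 → [9, 9, 4, 2, 9, 3, 8, 0, 5, 4]
append 8 → [9, 9, 4, 2, 9, 3, 8, 0, 5, 4, 8]
ys[7] = 6 → [9, 9, 4, 2, 9, 3, 8, 6, 5, 4, 8]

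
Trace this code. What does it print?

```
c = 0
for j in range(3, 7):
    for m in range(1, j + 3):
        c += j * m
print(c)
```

j=3,m=1: c = 0+3 = 3
j=3,m=2: c = 3+6 = 9
j=3,m=3: c = 9+9 = 18
j=3,m=4: c = 18+12 = 30
j=3,m=5: c = 30+15 = 45
j=4,m=1: c = 45+4 = 49
j=4,m=2: c = 49+8 = 57
j=4,m=3: c = 57+12 = 69
j=4,m=4: c = 69+16 = 85
j=4,m=5: c = 85+20 = 105
j=4,m=6: c = 105+24 = 129
j=5,m=1: c = 129+5 = 134
j=5,m=2: c = 134+10 = 144
j=5,m=3: c = 144+15 = 159
j=5,m=4: c = 159+20 = 179
j=5,m=5: c = 179+25 = 204
j=5,m=6: c = 204+30 = 234
j=5,m=7: c = 234+35 = 269
j=6,m=1: c = 269+6 = 275
j=6,m=2: c = 275+12 = 287
j=6,m=3: c = 287+18 = 305
j=6,m=4: c = 305+24 = 329
j=6,m=5: c = 329+30 = 359
j=6,m=6: c = 359+36 = 395
j=6,m=7: c = 395+42 = 437
j=6,m=8: c = 437+48 = 485

485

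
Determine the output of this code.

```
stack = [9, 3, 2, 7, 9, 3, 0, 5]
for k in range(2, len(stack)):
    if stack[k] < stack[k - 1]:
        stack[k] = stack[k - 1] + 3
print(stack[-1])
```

18

k=2: 2<3, stack[2] = 3+3 = 6 → [9, 3, 6, 7, 9, 3, 0, 5]
k=3: 7>=6, unchanged → [9, 3, 6, 7, 9, 3, 0, 5]
k=4: 9>=7, unchanged → [9, 3, 6, 7, 9, 3, 0, 5]
k=5: 3<9, stack[5] = 9+3 = 12 → [9, 3, 6, 7, 9, 12, 0, 5]
k=6: 0<12, stack[6] = 12+3 = 15 → [9, 3, 6, 7, 9, 12, 15, 5]
k=7: 5<15, stack[7] = 15+3 = 18 → [9, 3, 6, 7, 9, 12, 15, 18]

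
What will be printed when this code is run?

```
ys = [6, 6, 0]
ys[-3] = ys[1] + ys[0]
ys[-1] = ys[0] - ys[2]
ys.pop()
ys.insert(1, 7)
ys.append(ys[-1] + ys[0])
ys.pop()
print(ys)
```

[12, 7, 6]

ys[-3] = ys[1]+ys[0] = 6+6 = 12 → [12, 6, 0]
ys[-1] = ys[0]-ys[2] = 12-0 = 12 → [12, 6, 12]
pop() removes 12 → [12, 6]
insert 7 at 1 → [12, 7, 6]
append ys[-1]+ys[0] = 6+12 = 18 → [12, 7, 6, 18]
pop() removes 18 → [12, 7, 6]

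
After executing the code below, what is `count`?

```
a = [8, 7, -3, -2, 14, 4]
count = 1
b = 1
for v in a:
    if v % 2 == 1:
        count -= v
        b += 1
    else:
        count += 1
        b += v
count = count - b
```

v=8: not odd, count = 1+1 = 2; b=9
v=7: odd, count = 2-7 = -5; b=10
v=-3: odd, count = (-5)-(-3) = -2; b=11
v=-2: not odd, count = (-2)+1 = -1; b=9
v=14: not odd, count = (-1)+1 = 0; b=23
v=4: not odd, count = 0+1 = 1; b=27
count-b = 1-27 = -26

-26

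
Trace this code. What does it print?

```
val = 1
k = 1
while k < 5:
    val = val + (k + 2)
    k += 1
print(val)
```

k=1: val = 1+3 = 4
k=2: val = 4+4 = 8
k=3: val = 8+5 = 13
k=4: val = 13+6 = 19

19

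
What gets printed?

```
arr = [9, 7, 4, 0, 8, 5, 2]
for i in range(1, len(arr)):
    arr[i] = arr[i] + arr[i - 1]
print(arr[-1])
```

i=1: arr[1] = 7+9 = 16 → [9, 16, 4, 0, 8, 5, 2]
i=2: arr[2] = 4+16 = 20 → [9, 16, 20, 0, 8, 5, 2]
i=3: arr[3] = 0+20 = 20 → [9, 16, 20, 20, 8, 5, 2]
i=4: arr[4] = 8+20 = 28 → [9, 16, 20, 20, 28, 5, 2]
i=5: arr[5] = 5+28 = 33 → [9, 16, 20, 20, 28, 33, 2]
i=6: arr[6] = 2+33 = 35 → [9, 16, 20, 20, 28, 33, 35]

35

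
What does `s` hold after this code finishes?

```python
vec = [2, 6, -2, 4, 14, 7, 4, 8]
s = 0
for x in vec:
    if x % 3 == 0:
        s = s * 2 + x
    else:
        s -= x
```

-33

x=2: not %3==0, s = 0-2 = -2
x=6: %3==0, s = (-2)*2+6 = 2
x=-2: not %3==0, s = 2-(-2) = 4
x=4: not %3==0, s = 4-4 = 0
x=14: not %3==0, s = 0-14 = -14
x=7: not %3==0, s = (-14)-7 = -21
x=4: not %3==0, s = (-21)-4 = -25
x=8: not %3==0, s = (-25)-8 = -33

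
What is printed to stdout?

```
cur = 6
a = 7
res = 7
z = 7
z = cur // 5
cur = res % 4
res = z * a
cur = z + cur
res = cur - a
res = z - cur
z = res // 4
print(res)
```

-3

z = 6//5 = 1
cur = 7%4 = 3
res = 1*7 = 7
cur = 1+3 = 4
res = 4-7 = -3
res = 1-4 = -3
z = (-3)//4 = -1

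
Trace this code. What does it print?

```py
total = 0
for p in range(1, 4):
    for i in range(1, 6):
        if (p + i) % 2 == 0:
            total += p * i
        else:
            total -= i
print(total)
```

27

p=1,i=1: even sum, total = 0+1 = 1
p=1,i=2: odd sum, total = 1-2 = -1
p=1,i=3: even sum, total = (-1)+3 = 2
p=1,i=4: odd sum, total = 2-4 = -2
p=1,i=5: even sum, total = (-2)+5 = 3
p=2,i=1: odd sum, total = 3-1 = 2
p=2,i=2: even sum, total = 2+4 = 6
p=2,i=3: odd sum, total = 6-3 = 3
p=2,i=4: even sum, total = 3+8 = 11
p=2,i=5: odd sum, total = 11-5 = 6
p=3,i=1: even sum, total = 6+3 = 9
p=3,i=2: odd sum, total = 9-2 = 7
p=3,i=3: even sum, total = 7+9 = 16
p=3,i=4: odd sum, total = 16-4 = 12
p=3,i=5: even sum, total = 12+15 = 27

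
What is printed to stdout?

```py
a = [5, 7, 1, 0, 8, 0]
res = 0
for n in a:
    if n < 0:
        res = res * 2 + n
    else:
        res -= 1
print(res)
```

n=5: not <0, res = 0-1 = -1
n=7: not <0, res = (-1)-1 = -2
n=1: not <0, res = (-2)-1 = -3
n=0: not <0, res = (-3)-1 = -4
n=8: not <0, res = (-4)-1 = -5
n=0: not <0, res = (-5)-1 = -6

-6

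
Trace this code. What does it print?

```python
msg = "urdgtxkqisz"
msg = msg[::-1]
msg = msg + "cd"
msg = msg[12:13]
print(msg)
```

reverse → 'zsiqkxtgdru'
+ 'cd' → 'zsiqkxtgdrucd'
slice [12:13] → 'd'

d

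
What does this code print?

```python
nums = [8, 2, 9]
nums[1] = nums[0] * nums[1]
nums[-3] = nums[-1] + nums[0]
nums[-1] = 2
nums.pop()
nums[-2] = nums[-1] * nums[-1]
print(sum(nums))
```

272

nums[1] = nums[0]*nums[1] = 8*2 = 16 → [8, 16, 9]
nums[-3] = nums[-1]+nums[0] = 9+8 = 17 → [17, 16, 9]
nums[-1] = 2 → [17, 16, 2]
pop() removes 2 → [17, 16]
nums[-2] = nums[-1]*nums[-1] = 16*16 = 256 → [256, 16]
sum = 272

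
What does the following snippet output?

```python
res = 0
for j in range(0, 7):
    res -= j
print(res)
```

-21

j=0: res = 0-0 = 0
j=1: res = 0-1 = -1
j=2: res = (-1)-2 = -3
j=3: res = (-3)-3 = -6
j=4: res = (-6)-4 = -10
j=5: res = (-10)-5 = -15
j=6: res = (-15)-6 = -21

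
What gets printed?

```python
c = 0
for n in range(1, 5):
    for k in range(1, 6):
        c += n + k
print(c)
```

110

n=1,k=1: c = 0+2 = 2
n=1,k=2: c = 2+3 = 5
n=1,k=3: c = 5+4 = 9
n=1,k=4: c = 9+5 = 14
n=1,k=5: c = 14+6 = 20
n=2,k=1: c = 20+3 = 23
n=2,k=2: c = 23+4 = 27
n=2,k=3: c = 27+5 = 32
n=2,k=4: c = 32+6 = 38
n=2,k=5: c = 38+7 = 45
n=3,k=1: c = 45+4 = 49
n=3,k=2: c = 49+5 = 54
n=3,k=3: c = 54+6 = 60
n=3,k=4: c = 60+7 = 67
n=3,k=5: c = 67+8 = 75
n=4,k=1: c = 75+5 = 80
n=4,k=2: c = 80+6 = 86
n=4,k=3: c = 86+7 = 93
n=4,k=4: c = 93+8 = 101
n=4,k=5: c = 101+9 = 110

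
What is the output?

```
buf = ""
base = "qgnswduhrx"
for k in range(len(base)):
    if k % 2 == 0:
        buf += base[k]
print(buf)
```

k=0: add 'q' → 'q'
k=1: skip
k=2: add 'n' → 'qn'
k=3: skip
k=4: add 'w' → 'qnw'
k=5: skip
k=6: add 'u' → 'qnwu'
k=7: skip
k=8: add 'r' → 'qnwur'
k=9: skip

qnwur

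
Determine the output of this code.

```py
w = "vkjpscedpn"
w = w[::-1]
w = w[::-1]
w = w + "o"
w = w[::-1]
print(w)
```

onpdecspjkv

reverse → 'npdecspjkv'
reverse → 'vkjpscedpn'
+ 'o' → 'vkjpscedpno'
reverse → 'onpdecspjkv'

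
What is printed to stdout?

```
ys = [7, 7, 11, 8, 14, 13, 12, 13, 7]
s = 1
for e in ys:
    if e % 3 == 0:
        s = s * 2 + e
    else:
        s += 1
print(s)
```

e=7: not %3==0, s = 1+1 = 2
e=7: not %3==0, s = 2+1 = 3
e=11: not %3==0, s = 3+1 = 4
e=8: not %3==0, s = 4+1 = 5
e=14: not %3==0, s = 5+1 = 6
e=13: not %3==0, s = 6+1 = 7
e=12: %3==0, s = 7*2+12 = 26
e=13: not %3==0, s = 26+1 = 27
e=7: not %3==0, s = 27+1 = 28

28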